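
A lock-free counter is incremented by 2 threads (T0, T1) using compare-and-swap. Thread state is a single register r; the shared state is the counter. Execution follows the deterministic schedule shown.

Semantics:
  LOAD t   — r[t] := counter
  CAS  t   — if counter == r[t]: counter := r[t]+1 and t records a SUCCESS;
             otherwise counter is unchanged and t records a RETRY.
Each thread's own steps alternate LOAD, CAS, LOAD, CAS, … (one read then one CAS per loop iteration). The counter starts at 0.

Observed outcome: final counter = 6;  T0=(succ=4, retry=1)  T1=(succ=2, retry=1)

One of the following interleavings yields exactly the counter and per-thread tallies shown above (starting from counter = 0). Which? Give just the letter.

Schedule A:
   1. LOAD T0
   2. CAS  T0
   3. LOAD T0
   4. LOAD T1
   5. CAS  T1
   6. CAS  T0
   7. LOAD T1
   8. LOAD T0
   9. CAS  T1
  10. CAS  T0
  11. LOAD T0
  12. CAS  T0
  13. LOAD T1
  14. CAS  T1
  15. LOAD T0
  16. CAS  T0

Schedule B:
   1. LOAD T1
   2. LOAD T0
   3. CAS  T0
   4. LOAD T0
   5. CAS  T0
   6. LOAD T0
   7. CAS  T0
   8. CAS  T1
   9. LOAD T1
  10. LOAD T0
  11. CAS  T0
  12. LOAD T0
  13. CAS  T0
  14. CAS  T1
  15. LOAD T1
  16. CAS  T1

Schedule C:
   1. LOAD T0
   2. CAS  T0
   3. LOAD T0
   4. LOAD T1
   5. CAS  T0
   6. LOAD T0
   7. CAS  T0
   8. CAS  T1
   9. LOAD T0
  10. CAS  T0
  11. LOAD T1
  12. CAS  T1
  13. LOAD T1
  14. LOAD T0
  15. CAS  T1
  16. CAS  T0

Tracing schedule C:
T0 LOAD — after: cnt=0, r=0 — load
T0 CAS — after: cnt=1, r=0 — ok
T0 LOAD — after: cnt=1, r=1 — load
T1 LOAD — after: cnt=1, r=1 — load
T0 CAS — after: cnt=2, r=1 — ok
T0 LOAD — after: cnt=2, r=2 — load
T0 CAS — after: cnt=3, r=2 — ok
T1 CAS — after: cnt=3, r=1 — retry
T0 LOAD — after: cnt=3, r=3 — load
T0 CAS — after: cnt=4, r=3 — ok
T1 LOAD — after: cnt=4, r=4 — load
T1 CAS — after: cnt=5, r=4 — ok
T1 LOAD — after: cnt=5, r=5 — load
T0 LOAD — after: cnt=5, r=5 — load
T1 CAS — after: cnt=6, r=5 — ok
T0 CAS — after: cnt=6, r=5 — retry

C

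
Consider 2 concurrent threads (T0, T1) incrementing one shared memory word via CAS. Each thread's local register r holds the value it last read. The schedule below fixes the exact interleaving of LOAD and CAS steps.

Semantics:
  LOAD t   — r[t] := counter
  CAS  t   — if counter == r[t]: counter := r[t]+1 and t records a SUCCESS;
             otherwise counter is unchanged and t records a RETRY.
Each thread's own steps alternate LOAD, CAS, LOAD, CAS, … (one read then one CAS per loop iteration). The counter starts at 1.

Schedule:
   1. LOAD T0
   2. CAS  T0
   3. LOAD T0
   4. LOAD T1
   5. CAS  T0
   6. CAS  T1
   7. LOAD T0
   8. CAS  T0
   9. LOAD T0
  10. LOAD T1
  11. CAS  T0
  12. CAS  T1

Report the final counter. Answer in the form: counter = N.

counter = 5

1. LOAD T0 → mem=1 r[T0]=1 [LOAD]
2. CAS T0 → mem=2 r[T0]=1 [OK]
3. LOAD T0 → mem=2 r[T0]=2 [LOAD]
4. LOAD T1 → mem=2 r[T1]=2 [LOAD]
5. CAS T0 → mem=3 r[T0]=2 [OK]
6. CAS T1 → mem=3 r[T1]=2 [RETRY]
7. LOAD T0 → mem=3 r[T0]=3 [LOAD]
8. CAS T0 → mem=4 r[T0]=3 [OK]
9. LOAD T0 → mem=4 r[T0]=4 [LOAD]
10. LOAD T1 → mem=4 r[T1]=4 [LOAD]
11. CAS T0 → mem=5 r[T0]=4 [OK]
12. CAS T1 → mem=5 r[T1]=4 [RETRY]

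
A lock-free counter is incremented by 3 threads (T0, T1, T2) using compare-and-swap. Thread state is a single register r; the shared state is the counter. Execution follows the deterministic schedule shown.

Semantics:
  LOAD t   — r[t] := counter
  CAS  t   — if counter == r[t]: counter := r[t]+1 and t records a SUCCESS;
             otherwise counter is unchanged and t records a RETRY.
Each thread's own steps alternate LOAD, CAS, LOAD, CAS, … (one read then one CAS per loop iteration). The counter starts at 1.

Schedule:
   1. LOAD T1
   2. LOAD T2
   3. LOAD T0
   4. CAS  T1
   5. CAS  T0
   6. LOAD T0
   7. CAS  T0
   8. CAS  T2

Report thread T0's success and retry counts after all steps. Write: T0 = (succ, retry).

T0 = (1, 1)

[1] T1.load  rd  (counter 1, T1.r 1)
[2] T2.load  rd  (counter 1, T2.r 1)
[3] T0.load  rd  (counter 1, T0.r 1)
[4] T1.cas  hit  (counter 2, T1.r 1)
[5] T0.cas  miss  (counter 2, T0.r 1)
[6] T0.load  rd  (counter 2, T0.r 2)
[7] T0.cas  hit  (counter 3, T0.r 2)
[8] T2.cas  miss  (counter 3, T2.r 1)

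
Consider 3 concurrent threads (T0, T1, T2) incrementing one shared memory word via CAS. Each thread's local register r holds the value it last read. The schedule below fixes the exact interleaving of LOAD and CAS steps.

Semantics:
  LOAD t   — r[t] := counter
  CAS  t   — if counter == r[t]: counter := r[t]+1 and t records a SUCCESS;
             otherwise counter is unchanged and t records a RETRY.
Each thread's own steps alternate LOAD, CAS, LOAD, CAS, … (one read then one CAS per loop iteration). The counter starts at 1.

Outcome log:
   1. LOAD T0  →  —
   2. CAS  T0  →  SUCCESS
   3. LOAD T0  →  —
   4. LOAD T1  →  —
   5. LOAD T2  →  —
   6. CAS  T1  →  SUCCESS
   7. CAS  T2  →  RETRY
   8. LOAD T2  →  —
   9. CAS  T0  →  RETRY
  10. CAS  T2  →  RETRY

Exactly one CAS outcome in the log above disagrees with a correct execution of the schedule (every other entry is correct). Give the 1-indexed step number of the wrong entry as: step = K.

step = 10

Reference trace:
T0 LOAD — after: cnt=1, r=1 — load
T0 CAS — after: cnt=2, r=1 — ok
T0 LOAD — after: cnt=2, r=2 — load
T1 LOAD — after: cnt=2, r=2 — load
T2 LOAD — after: cnt=2, r=2 — load
T1 CAS — after: cnt=3, r=2 — ok
T2 CAS — after: cnt=3, r=2 — retry
T2 LOAD — after: cnt=3, r=3 — load
T0 CAS — after: cnt=3, r=2 — retry
T2 CAS — after: cnt=4, r=3 — ok
Mismatch at 10.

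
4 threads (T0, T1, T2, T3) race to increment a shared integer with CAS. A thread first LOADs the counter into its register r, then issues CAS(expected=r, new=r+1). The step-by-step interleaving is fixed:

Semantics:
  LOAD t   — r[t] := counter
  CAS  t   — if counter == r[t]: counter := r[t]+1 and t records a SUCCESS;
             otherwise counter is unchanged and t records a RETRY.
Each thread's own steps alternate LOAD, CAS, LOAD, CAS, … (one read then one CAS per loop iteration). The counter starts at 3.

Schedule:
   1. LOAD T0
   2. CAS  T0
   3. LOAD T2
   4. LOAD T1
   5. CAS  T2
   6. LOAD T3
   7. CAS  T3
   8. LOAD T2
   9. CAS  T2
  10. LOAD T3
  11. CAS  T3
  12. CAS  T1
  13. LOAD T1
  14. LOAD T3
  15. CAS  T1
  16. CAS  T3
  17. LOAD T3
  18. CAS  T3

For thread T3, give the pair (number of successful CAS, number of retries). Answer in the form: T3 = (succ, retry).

T3 = (3, 1)

T0 LOAD — after: cnt=3, r=3 — load
T0 CAS — after: cnt=4, r=3 — ok
T2 LOAD — after: cnt=4, r=4 — load
T1 LOAD — after: cnt=4, r=4 — load
T2 CAS — after: cnt=5, r=4 — ok
T3 LOAD — after: cnt=5, r=5 — load
T3 CAS — after: cnt=6, r=5 — ok
T2 LOAD — after: cnt=6, r=6 — load
T2 CAS — after: cnt=7, r=6 — ok
T3 LOAD — after: cnt=7, r=7 — load
T3 CAS — after: cnt=8, r=7 — ok
T1 CAS — after: cnt=8, r=4 — retry
T1 LOAD — after: cnt=8, r=8 — load
T3 LOAD — after: cnt=8, r=8 — load
T1 CAS — after: cnt=9, r=8 — ok
T3 CAS — after: cnt=9, r=8 — retry
T3 LOAD — after: cnt=9, r=9 — load
T3 CAS — after: cnt=10, r=9 — ok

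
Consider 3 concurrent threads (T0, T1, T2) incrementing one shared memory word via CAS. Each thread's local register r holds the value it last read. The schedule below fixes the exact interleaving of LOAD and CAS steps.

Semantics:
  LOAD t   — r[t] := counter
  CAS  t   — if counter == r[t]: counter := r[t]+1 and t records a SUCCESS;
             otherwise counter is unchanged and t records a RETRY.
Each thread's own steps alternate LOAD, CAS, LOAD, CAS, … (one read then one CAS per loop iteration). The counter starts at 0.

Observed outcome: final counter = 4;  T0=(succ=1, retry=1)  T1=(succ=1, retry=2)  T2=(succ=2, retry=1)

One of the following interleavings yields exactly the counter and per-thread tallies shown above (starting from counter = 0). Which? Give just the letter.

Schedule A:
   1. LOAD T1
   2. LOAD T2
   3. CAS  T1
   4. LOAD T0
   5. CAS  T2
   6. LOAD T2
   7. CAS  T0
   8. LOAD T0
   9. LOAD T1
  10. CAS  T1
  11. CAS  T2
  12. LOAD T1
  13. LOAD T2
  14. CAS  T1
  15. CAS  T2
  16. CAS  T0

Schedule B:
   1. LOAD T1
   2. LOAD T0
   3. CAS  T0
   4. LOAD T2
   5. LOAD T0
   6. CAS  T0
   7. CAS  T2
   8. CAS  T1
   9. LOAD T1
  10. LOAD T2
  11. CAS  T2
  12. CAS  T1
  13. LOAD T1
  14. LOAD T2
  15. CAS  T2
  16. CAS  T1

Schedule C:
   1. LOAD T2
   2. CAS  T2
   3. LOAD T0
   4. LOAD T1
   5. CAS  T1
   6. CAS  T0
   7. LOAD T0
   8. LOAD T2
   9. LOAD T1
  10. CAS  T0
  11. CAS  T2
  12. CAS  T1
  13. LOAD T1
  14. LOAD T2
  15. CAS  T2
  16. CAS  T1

C

Simulating candidate C:
#1 T2 reads 0
#2 T2 CAS(0→1) writes; counter now 1
#3 T0 reads 1
#4 T1 reads 1
#5 T1 CAS(1→2) writes; counter now 2
#6 T0 CAS(1→2) fails; counter now 2
#7 T0 reads 2
#8 T2 reads 2
#9 T1 reads 2
#10 T0 CAS(2→3) writes; counter now 3
#11 T2 CAS(2→3) fails; counter now 3
#12 T1 CAS(2→3) fails; counter now 3
#13 T1 reads 3
#14 T2 reads 3
#15 T2 CAS(3→4) writes; counter now 4
#16 T1 CAS(3→4) fails; counter now 4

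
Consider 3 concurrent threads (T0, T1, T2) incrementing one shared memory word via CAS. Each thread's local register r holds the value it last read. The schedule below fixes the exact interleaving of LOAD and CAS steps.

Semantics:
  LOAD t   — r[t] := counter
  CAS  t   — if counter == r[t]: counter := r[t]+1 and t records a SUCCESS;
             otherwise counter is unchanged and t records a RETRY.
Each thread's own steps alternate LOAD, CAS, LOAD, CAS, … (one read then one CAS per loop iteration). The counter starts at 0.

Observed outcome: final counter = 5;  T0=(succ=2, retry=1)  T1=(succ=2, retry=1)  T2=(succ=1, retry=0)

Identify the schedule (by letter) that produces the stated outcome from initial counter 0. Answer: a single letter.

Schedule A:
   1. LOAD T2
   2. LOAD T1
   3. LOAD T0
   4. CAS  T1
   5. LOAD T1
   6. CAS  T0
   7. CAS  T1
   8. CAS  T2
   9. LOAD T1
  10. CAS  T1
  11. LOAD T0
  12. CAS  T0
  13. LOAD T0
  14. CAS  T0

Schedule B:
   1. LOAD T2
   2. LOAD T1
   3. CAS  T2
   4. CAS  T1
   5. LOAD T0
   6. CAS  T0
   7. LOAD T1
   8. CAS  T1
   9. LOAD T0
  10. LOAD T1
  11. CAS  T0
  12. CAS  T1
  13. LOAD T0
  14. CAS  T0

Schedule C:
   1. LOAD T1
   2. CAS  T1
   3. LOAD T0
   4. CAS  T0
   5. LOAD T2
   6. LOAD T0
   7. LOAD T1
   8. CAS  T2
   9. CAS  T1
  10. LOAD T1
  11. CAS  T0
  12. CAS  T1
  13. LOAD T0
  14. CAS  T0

C

Tracing schedule C:
1. LOAD T1 → mem=0 r[T1]=0 [LOAD]
2. CAS T1 → mem=1 r[T1]=0 [OK]
3. LOAD T0 → mem=1 r[T0]=1 [LOAD]
4. CAS T0 → mem=2 r[T0]=1 [OK]
5. LOAD T2 → mem=2 r[T2]=2 [LOAD]
6. LOAD T0 → mem=2 r[T0]=2 [LOAD]
7. LOAD T1 → mem=2 r[T1]=2 [LOAD]
8. CAS T2 → mem=3 r[T2]=2 [OK]
9. CAS T1 → mem=3 r[T1]=2 [RETRY]
10. LOAD T1 → mem=3 r[T1]=3 [LOAD]
11. CAS T0 → mem=3 r[T0]=2 [RETRY]
12. CAS T1 → mem=4 r[T1]=3 [OK]
13. LOAD T0 → mem=4 r[T0]=4 [LOAD]
14. CAS T0 → mem=5 r[T0]=4 [OK]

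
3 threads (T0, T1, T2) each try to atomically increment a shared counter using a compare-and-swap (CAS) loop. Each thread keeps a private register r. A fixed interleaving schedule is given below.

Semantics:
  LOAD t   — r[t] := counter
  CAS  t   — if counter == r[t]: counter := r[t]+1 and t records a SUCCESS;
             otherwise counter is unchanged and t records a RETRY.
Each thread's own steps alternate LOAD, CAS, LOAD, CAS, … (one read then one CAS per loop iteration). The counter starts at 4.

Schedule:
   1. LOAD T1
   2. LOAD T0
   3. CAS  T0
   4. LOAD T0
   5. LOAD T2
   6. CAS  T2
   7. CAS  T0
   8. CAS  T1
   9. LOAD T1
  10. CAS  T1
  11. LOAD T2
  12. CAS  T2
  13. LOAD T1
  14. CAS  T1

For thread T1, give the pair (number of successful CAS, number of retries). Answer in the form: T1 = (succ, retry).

T1 = (2, 1)

   1) LOAD T1:  M=4  r_T1=4
   2) LOAD T0:  M=4  r_T0=4
   3) CAS  T0:  M=5  r_T0=4 ✓
   4) LOAD T0:  M=5  r_T0=5
   5) LOAD T2:  M=5  r_T2=5
   6) CAS  T2:  M=6  r_T2=5 ✓
   7) CAS  T0:  M=6  r_T0=5 ✗
   8) CAS  T1:  M=6  r_T1=4 ✗
   9) LOAD T1:  M=6  r_T1=6
  10) CAS  T1:  M=7  r_T1=6 ✓
  11) LOAD T2:  M=7  r_T2=7
  12) CAS  T2:  M=8  r_T2=7 ✓
  13) LOAD T1:  M=8  r_T1=8
  14) CAS  T1:  M=9  r_T1=8 ✓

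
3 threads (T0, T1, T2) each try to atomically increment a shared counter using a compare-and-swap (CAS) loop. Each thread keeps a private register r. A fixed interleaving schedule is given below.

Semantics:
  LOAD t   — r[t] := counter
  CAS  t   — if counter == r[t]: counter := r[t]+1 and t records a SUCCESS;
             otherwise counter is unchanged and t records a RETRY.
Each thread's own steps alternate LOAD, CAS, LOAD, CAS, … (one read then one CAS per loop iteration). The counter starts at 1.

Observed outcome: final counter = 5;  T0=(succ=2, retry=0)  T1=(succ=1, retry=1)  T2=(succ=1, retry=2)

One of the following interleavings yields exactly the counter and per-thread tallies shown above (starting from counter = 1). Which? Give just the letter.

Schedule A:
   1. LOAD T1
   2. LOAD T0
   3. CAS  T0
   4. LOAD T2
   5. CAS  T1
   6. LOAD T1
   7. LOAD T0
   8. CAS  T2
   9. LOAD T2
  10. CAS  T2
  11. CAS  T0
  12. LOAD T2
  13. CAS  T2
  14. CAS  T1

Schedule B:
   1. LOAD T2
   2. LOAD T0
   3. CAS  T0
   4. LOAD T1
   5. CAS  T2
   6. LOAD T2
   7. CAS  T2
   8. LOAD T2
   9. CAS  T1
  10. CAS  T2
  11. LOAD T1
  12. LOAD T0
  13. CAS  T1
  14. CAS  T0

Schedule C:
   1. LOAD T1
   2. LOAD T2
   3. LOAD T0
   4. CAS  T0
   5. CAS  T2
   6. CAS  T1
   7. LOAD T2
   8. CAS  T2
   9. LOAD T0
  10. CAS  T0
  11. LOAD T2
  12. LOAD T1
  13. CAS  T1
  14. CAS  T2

Tracing schedule C:
[1] T1.load  rd  (counter 1, T1.r 1)
[2] T2.load  rd  (counter 1, T2.r 1)
[3] T0.load  rd  (counter 1, T0.r 1)
[4] T0.cas  hit  (counter 2, T0.r 1)
[5] T2.cas  miss  (counter 2, T2.r 1)
[6] T1.cas  miss  (counter 2, T1.r 1)
[7] T2.load  rd  (counter 2, T2.r 2)
[8] T2.cas  hit  (counter 3, T2.r 2)
[9] T0.load  rd  (counter 3, T0.r 3)
[10] T0.cas  hit  (counter 4, T0.r 3)
[11] T2.load  rd  (counter 4, T2.r 4)
[12] T1.load  rd  (counter 4, T1.r 4)
[13] T1.cas  hit  (counter 5, T1.r 4)
[14] T2.cas  miss  (counter 5, T2.r 4)

C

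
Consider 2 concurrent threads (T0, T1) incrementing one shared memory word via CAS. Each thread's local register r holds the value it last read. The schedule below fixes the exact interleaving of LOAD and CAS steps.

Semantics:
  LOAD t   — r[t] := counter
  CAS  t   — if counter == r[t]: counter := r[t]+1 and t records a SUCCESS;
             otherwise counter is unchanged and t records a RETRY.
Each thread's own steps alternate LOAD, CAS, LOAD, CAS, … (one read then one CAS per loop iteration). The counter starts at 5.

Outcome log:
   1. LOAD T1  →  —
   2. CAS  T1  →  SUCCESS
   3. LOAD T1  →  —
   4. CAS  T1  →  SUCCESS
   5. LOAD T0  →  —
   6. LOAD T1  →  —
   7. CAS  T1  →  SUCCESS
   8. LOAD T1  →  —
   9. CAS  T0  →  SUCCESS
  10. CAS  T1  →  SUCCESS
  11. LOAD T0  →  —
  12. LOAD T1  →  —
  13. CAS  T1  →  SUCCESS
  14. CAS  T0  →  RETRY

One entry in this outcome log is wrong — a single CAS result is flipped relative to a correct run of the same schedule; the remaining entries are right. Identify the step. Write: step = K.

Correct run:
1. LOAD T1 → mem=5 r[T1]=5 [LOAD]
2. CAS T1 → mem=6 r[T1]=5 [OK]
3. LOAD T1 → mem=6 r[T1]=6 [LOAD]
4. CAS T1 → mem=7 r[T1]=6 [OK]
5. LOAD T0 → mem=7 r[T0]=7 [LOAD]
6. LOAD T1 → mem=7 r[T1]=7 [LOAD]
7. CAS T1 → mem=8 r[T1]=7 [OK]
8. LOAD T1 → mem=8 r[T1]=8 [LOAD]
9. CAS T0 → mem=8 r[T0]=7 [RETRY]
10. CAS T1 → mem=9 r[T1]=8 [OK]
11. LOAD T0 → mem=9 r[T0]=9 [LOAD]
12. LOAD T1 → mem=9 r[T1]=9 [LOAD]
13. CAS T1 → mem=10 r[T1]=9 [OK]
14. CAS T0 → mem=10 r[T0]=9 [RETRY]
Mismatch at 9.

step = 9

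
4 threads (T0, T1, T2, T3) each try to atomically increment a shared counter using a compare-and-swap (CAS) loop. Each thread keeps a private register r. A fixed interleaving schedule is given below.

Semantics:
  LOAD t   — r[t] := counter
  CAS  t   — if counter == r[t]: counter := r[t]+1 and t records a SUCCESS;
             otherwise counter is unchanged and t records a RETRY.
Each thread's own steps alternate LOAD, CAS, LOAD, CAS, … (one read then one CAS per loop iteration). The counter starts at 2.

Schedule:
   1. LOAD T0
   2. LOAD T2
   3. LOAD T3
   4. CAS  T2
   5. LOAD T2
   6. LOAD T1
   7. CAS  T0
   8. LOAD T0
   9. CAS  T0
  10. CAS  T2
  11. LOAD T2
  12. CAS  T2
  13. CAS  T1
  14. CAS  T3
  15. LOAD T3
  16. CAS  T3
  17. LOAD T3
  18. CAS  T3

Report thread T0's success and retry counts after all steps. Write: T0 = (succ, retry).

T0 = (1, 1)

step 1: T0 LOAD ⇒ load; ctr=2 reg=2
step 2: T2 LOAD ⇒ load; ctr=2 reg=2
step 3: T3 LOAD ⇒ load; ctr=2 reg=2
step 4: T2 CAS ⇒ ok; ctr=3 reg=2
step 5: T2 LOAD ⇒ load; ctr=3 reg=3
step 6: T1 LOAD ⇒ load; ctr=3 reg=3
step 7: T0 CAS ⇒ retry; ctr=3 reg=2
step 8: T0 LOAD ⇒ load; ctr=3 reg=3
step 9: T0 CAS ⇒ ok; ctr=4 reg=3
step 10: T2 CAS ⇒ retry; ctr=4 reg=3
step 11: T2 LOAD ⇒ load; ctr=4 reg=4
step 12: T2 CAS ⇒ ok; ctr=5 reg=4
step 13: T1 CAS ⇒ retry; ctr=5 reg=3
step 14: T3 CAS ⇒ retry; ctr=5 reg=2
step 15: T3 LOAD ⇒ load; ctr=5 reg=5
step 16: T3 CAS ⇒ ok; ctr=6 reg=5
step 17: T3 LOAD ⇒ load; ctr=6 reg=6
step 18: T3 CAS ⇒ ok; ctr=7 reg=6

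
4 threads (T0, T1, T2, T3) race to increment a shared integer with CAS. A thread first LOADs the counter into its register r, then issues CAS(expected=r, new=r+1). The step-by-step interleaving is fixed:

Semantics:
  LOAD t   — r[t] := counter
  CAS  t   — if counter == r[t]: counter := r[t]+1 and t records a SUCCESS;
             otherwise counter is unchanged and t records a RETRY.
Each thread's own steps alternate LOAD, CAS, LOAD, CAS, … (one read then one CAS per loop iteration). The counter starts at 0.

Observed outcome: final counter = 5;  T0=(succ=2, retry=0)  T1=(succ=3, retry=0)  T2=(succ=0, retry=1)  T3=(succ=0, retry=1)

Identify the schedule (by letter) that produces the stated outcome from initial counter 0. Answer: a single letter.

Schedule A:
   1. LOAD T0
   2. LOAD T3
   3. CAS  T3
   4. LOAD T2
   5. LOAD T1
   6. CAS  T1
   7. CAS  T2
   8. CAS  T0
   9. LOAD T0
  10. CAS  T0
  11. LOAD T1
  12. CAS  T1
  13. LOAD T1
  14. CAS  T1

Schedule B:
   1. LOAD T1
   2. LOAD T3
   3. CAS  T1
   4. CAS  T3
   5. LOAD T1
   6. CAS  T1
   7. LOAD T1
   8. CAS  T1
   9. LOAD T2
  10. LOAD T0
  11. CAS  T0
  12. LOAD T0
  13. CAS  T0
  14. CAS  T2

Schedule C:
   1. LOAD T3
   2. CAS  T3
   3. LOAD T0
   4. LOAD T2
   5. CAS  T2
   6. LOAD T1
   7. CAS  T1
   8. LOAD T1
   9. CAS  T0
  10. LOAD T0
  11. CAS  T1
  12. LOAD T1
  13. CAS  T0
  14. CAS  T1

B

Simulating candidate B:
1. LOAD T1 → mem=0 r[T1]=0 [LOAD]
2. LOAD T3 → mem=0 r[T3]=0 [LOAD]
3. CAS T1 → mem=1 r[T1]=0 [OK]
4. CAS T3 → mem=1 r[T3]=0 [RETRY]
5. LOAD T1 → mem=1 r[T1]=1 [LOAD]
6. CAS T1 → mem=2 r[T1]=1 [OK]
7. LOAD T1 → mem=2 r[T1]=2 [LOAD]
8. CAS T1 → mem=3 r[T1]=2 [OK]
9. LOAD T2 → mem=3 r[T2]=3 [LOAD]
10. LOAD T0 → mem=3 r[T0]=3 [LOAD]
11. CAS T0 → mem=4 r[T0]=3 [OK]
12. LOAD T0 → mem=4 r[T0]=4 [LOAD]
13. CAS T0 → mem=5 r[T0]=4 [OK]
14. CAS T2 → mem=5 r[T2]=3 [RETRY]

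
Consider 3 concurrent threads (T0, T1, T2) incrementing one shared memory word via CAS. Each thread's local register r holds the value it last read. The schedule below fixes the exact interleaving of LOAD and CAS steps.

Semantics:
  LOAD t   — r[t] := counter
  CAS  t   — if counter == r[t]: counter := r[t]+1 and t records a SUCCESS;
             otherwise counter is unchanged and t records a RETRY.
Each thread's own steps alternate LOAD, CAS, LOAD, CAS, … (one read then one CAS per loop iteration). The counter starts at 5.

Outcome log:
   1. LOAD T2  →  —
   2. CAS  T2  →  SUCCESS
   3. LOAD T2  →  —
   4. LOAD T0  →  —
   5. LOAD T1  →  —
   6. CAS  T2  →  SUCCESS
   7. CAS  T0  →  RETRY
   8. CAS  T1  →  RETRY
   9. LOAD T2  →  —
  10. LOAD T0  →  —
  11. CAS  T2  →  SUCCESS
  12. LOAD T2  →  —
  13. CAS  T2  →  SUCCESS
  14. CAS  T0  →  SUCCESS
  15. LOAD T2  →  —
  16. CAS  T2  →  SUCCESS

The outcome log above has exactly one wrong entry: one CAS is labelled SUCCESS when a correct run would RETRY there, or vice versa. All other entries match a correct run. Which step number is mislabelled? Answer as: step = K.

Reference trace:
1. LOAD T2 → mem=5 r[T2]=5 [LOAD]
2. CAS T2 → mem=6 r[T2]=5 [OK]
3. LOAD T2 → mem=6 r[T2]=6 [LOAD]
4. LOAD T0 → mem=6 r[T0]=6 [LOAD]
5. LOAD T1 → mem=6 r[T1]=6 [LOAD]
6. CAS T2 → mem=7 r[T2]=6 [OK]
7. CAS T0 → mem=7 r[T0]=6 [RETRY]
8. CAS T1 → mem=7 r[T1]=6 [RETRY]
9. LOAD T2 → mem=7 r[T2]=7 [LOAD]
10. LOAD T0 → mem=7 r[T0]=7 [LOAD]
11. CAS T2 → mem=8 r[T2]=7 [OK]
12. LOAD T2 → mem=8 r[T2]=8 [LOAD]
13. CAS T2 → mem=9 r[T2]=8 [OK]
14. CAS T0 → mem=9 r[T0]=7 [RETRY]
15. LOAD T2 → mem=9 r[T2]=9 [LOAD]
16. CAS T2 → mem=10 r[T2]=9 [OK]
Mismatch at 14.

step = 14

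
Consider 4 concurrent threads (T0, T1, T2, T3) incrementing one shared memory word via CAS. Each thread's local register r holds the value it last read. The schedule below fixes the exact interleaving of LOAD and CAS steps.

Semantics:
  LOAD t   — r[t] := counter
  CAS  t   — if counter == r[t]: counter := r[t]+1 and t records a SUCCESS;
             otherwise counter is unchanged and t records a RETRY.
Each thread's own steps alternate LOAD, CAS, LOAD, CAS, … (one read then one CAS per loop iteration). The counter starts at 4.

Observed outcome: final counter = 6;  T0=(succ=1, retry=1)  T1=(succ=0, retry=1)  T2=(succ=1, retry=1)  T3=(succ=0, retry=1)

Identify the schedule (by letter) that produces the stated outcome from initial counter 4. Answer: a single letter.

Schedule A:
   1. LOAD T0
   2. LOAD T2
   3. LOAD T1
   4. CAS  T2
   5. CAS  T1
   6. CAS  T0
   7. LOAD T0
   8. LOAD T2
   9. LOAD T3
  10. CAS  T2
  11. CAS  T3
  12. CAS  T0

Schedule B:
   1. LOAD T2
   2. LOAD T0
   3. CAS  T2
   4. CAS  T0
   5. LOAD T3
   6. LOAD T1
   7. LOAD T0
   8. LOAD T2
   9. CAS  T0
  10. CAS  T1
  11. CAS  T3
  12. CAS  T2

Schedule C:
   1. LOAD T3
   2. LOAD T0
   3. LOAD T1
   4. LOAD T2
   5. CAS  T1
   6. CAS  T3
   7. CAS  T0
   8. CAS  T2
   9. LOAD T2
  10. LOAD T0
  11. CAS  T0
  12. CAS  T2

B

Run B:
1. LOAD T2 → mem=4 r[T2]=4 [LOAD]
2. LOAD T0 → mem=4 r[T0]=4 [LOAD]
3. CAS T2 → mem=5 r[T2]=4 [OK]
4. CAS T0 → mem=5 r[T0]=4 [RETRY]
5. LOAD T3 → mem=5 r[T3]=5 [LOAD]
6. LOAD T1 → mem=5 r[T1]=5 [LOAD]
7. LOAD T0 → mem=5 r[T0]=5 [LOAD]
8. LOAD T2 → mem=5 r[T2]=5 [LOAD]
9. CAS T0 → mem=6 r[T0]=5 [OK]
10. CAS T1 → mem=6 r[T1]=5 [RETRY]
11. CAS T3 → mem=6 r[T3]=5 [RETRY]
12. CAS T2 → mem=6 r[T2]=5 [RETRY]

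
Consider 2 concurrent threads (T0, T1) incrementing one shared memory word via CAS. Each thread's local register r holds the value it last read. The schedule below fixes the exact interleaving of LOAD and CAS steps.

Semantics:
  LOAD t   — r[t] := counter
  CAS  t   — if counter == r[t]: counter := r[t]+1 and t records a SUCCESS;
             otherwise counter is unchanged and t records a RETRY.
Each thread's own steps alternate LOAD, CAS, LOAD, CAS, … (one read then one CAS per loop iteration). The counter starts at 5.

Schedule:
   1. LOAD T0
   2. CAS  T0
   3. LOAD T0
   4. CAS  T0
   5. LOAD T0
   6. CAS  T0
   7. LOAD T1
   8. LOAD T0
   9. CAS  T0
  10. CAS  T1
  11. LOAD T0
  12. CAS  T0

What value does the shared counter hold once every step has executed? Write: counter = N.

1. LOAD T0 → mem=5 r[T0]=5 [LOAD]
2. CAS T0 → mem=6 r[T0]=5 [OK]
3. LOAD T0 → mem=6 r[T0]=6 [LOAD]
4. CAS T0 → mem=7 r[T0]=6 [OK]
5. LOAD T0 → mem=7 r[T0]=7 [LOAD]
6. CAS T0 → mem=8 r[T0]=7 [OK]
7. LOAD T1 → mem=8 r[T1]=8 [LOAD]
8. LOAD T0 → mem=8 r[T0]=8 [LOAD]
9. CAS T0 → mem=9 r[T0]=8 [OK]
10. CAS T1 → mem=9 r[T1]=8 [RETRY]
11. LOAD T0 → mem=9 r[T0]=9 [LOAD]
12. CAS T0 → mem=10 r[T0]=9 [OK]

counter = 10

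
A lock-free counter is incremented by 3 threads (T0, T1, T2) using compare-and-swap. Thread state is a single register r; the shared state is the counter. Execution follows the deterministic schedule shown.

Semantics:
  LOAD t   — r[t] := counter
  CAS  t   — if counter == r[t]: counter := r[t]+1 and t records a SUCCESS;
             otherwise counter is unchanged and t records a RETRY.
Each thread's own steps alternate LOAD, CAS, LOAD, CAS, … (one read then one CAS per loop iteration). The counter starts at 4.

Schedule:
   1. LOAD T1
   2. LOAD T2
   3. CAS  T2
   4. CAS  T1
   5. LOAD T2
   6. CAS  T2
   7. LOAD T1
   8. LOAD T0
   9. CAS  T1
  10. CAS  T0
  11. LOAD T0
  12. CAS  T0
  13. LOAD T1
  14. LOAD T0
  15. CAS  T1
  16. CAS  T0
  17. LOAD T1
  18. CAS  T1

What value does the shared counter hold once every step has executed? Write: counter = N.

counter = 10

[1] T1.load  rd  (counter 4, T1.r 4)
[2] T2.load  rd  (counter 4, T2.r 4)
[3] T2.cas  hit  (counter 5, T2.r 4)
[4] T1.cas  miss  (counter 5, T1.r 4)
[5] T2.load  rd  (counter 5, T2.r 5)
[6] T2.cas  hit  (counter 6, T2.r 5)
[7] T1.load  rd  (counter 6, T1.r 6)
[8] T0.load  rd  (counter 6, T0.r 6)
[9] T1.cas  hit  (counter 7, T1.r 6)
[10] T0.cas  miss  (counter 7, T0.r 6)
[11] T0.load  rd  (counter 7, T0.r 7)
[12] T0.cas  hit  (counter 8, T0.r 7)
[13] T1.load  rd  (counter 8, T1.r 8)
[14] T0.load  rd  (counter 8, T0.r 8)
[15] T1.cas  hit  (counter 9, T1.r 8)
[16] T0.cas  miss  (counter 9, T0.r 8)
[17] T1.load  rd  (counter 9, T1.r 9)
[18] T1.cas  hit  (counter 10, T1.r 9)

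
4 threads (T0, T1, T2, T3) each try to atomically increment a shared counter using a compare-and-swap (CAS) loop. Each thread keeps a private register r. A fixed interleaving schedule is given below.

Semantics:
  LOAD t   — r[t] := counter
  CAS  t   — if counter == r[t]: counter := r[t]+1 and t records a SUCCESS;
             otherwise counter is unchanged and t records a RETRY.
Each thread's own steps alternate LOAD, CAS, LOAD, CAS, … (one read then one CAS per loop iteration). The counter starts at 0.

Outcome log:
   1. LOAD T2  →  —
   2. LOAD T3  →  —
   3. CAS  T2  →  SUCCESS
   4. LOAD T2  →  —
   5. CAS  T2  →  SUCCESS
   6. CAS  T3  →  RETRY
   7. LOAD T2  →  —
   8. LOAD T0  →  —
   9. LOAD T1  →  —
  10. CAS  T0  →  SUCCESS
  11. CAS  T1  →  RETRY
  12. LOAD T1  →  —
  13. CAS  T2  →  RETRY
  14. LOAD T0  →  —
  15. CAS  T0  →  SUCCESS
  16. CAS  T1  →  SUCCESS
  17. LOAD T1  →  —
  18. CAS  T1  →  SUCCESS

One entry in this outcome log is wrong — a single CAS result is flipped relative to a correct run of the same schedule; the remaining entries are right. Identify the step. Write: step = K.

Reference trace:
[1] T2.load  rd  (counter 0, T2.r 0)
[2] T3.load  rd  (counter 0, T3.r 0)
[3] T2.cas  hit  (counter 1, T2.r 0)
[4] T2.load  rd  (counter 1, T2.r 1)
[5] T2.cas  hit  (counter 2, T2.r 1)
[6] T3.cas  miss  (counter 2, T3.r 0)
[7] T2.load  rd  (counter 2, T2.r 2)
[8] T0.load  rd  (counter 2, T0.r 2)
[9] T1.load  rd  (counter 2, T1.r 2)
[10] T0.cas  hit  (counter 3, T0.r 2)
[11] T1.cas  miss  (counter 3, T1.r 2)
[12] T1.load  rd  (counter 3, T1.r 3)
[13] T2.cas  miss  (counter 3, T2.r 2)
[14] T0.load  rd  (counter 3, T0.r 3)
[15] T0.cas  hit  (counter 4, T0.r 3)
[16] T1.cas  miss  (counter 4, T1.r 3)
[17] T1.load  rd  (counter 4, T1.r 4)
[18] T1.cas  hit  (counter 5, T1.r 4)
Log disagrees first at step 16.

step = 16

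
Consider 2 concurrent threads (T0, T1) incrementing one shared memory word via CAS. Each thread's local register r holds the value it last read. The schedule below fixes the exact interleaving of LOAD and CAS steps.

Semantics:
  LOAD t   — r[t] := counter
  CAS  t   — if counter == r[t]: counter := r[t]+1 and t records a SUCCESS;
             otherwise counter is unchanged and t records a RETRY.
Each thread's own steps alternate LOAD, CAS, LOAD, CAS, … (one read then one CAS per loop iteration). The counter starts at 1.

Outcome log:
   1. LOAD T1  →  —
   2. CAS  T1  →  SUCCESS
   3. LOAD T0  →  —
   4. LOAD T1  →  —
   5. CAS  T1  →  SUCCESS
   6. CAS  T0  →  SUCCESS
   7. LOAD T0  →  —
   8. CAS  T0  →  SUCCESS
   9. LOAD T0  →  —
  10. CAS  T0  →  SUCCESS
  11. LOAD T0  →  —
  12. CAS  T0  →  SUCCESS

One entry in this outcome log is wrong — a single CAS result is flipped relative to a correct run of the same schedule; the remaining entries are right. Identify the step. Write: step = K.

step = 6

Reference trace:
step 1: T1 LOAD ⇒ load; ctr=1 reg=1
step 2: T1 CAS ⇒ ok; ctr=2 reg=1
step 3: T0 LOAD ⇒ load; ctr=2 reg=2
step 4: T1 LOAD ⇒ load; ctr=2 reg=2
step 5: T1 CAS ⇒ ok; ctr=3 reg=2
step 6: T0 CAS ⇒ retry; ctr=3 reg=2
step 7: T0 LOAD ⇒ load; ctr=3 reg=3
step 8: T0 CAS ⇒ ok; ctr=4 reg=3
step 9: T0 LOAD ⇒ load; ctr=4 reg=4
step 10: T0 CAS ⇒ ok; ctr=5 reg=4
step 11: T0 LOAD ⇒ load; ctr=5 reg=5
step 12: T0 CAS ⇒ ok; ctr=6 reg=5
Log disagrees first at step 6.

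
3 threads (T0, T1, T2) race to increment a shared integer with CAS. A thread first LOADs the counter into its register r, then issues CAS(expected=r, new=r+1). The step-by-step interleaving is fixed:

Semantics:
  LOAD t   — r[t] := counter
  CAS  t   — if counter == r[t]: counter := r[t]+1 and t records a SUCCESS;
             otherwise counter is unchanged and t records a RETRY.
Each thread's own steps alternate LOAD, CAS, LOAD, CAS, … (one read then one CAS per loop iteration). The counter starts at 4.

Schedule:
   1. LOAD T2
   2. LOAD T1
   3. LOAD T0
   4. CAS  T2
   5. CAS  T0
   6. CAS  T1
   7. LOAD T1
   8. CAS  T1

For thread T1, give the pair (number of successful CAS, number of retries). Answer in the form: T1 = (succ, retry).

T1 = (1, 1)

#1 T2 reads 4
#2 T1 reads 4
#3 T0 reads 4
#4 T2 CAS(4→5) writes; counter now 5
#5 T0 CAS(4→5) fails; counter now 5
#6 T1 CAS(4→5) fails; counter now 5
#7 T1 reads 5
#8 T1 CAS(5→6) writes; counter now 6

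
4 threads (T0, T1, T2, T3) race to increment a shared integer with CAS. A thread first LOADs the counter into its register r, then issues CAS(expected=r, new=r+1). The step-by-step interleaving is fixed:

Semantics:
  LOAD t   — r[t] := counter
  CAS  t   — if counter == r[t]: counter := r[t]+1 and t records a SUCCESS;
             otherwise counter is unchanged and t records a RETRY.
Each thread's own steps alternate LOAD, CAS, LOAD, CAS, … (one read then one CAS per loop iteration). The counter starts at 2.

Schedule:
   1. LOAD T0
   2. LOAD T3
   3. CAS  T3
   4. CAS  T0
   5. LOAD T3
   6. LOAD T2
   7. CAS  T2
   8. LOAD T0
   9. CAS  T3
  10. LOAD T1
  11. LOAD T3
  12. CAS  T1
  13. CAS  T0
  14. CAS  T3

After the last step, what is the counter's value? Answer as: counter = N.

counter = 5

1. LOAD T0 → mem=2 r[T0]=2 [LOAD]
2. LOAD T3 → mem=2 r[T3]=2 [LOAD]
3. CAS T3 → mem=3 r[T3]=2 [OK]
4. CAS T0 → mem=3 r[T0]=2 [RETRY]
5. LOAD T3 → mem=3 r[T3]=3 [LOAD]
6. LOAD T2 → mem=3 r[T2]=3 [LOAD]
7. CAS T2 → mem=4 r[T2]=3 [OK]
8. LOAD T0 → mem=4 r[T0]=4 [LOAD]
9. CAS T3 → mem=4 r[T3]=3 [RETRY]
10. LOAD T1 → mem=4 r[T1]=4 [LOAD]
11. LOAD T3 → mem=4 r[T3]=4 [LOAD]
12. CAS T1 → mem=5 r[T1]=4 [OK]
13. CAS T0 → mem=5 r[T0]=4 [RETRY]
14. CAS T3 → mem=5 r[T3]=4 [RETRY]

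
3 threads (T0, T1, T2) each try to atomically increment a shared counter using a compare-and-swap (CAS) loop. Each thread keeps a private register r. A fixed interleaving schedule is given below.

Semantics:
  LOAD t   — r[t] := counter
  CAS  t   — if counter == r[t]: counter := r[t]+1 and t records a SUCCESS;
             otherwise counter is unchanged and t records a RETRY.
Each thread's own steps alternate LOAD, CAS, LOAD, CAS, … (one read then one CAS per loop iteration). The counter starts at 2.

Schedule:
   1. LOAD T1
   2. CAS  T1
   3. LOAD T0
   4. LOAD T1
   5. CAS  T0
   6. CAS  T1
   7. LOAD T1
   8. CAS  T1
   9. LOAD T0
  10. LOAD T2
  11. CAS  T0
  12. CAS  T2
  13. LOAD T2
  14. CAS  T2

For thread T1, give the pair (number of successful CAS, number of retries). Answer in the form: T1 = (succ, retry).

T1 = (2, 1)

T1 LOAD — after: cnt=2, r=2 — load
T1 CAS — after: cnt=3, r=2 — ok
T0 LOAD — after: cnt=3, r=3 — load
T1 LOAD — after: cnt=3, r=3 — load
T0 CAS — after: cnt=4, r=3 — ok
T1 CAS — after: cnt=4, r=3 — retry
T1 LOAD — after: cnt=4, r=4 — load
T1 CAS — after: cnt=5, r=4 — ok
T0 LOAD — after: cnt=5, r=5 — load
T2 LOAD — after: cnt=5, r=5 — load
T0 CAS — after: cnt=6, r=5 — ok
T2 CAS — after: cnt=6, r=5 — retry
T2 LOAD — after: cnt=6, r=6 — load
T2 CAS — after: cnt=7, r=6 — ok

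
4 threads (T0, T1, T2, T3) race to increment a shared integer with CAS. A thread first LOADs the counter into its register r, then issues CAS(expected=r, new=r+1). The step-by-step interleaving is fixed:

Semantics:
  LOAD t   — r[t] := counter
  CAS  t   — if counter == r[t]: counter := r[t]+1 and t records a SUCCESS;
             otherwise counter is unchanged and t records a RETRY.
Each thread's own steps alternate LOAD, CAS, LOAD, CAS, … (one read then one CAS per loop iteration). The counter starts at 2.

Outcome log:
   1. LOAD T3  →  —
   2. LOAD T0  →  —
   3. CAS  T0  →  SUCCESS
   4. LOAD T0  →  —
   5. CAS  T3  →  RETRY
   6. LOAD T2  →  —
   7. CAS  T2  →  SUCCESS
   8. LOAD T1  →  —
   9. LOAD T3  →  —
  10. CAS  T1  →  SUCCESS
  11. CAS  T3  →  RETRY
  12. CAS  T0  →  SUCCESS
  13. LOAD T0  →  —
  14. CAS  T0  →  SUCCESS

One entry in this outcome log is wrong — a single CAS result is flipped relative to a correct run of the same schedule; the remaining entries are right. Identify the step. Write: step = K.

Re-executing:
step 1: T3 LOAD ⇒ load; ctr=2 reg=2
step 2: T0 LOAD ⇒ load; ctr=2 reg=2
step 3: T0 CAS ⇒ ok; ctr=3 reg=2
step 4: T0 LOAD ⇒ load; ctr=3 reg=3
step 5: T3 CAS ⇒ retry; ctr=3 reg=2
step 6: T2 LOAD ⇒ load; ctr=3 reg=3
step 7: T2 CAS ⇒ ok; ctr=4 reg=3
step 8: T1 LOAD ⇒ load; ctr=4 reg=4
step 9: T3 LOAD ⇒ load; ctr=4 reg=4
step 10: T1 CAS ⇒ ok; ctr=5 reg=4
step 11: T3 CAS ⇒ retry; ctr=5 reg=4
step 12: T0 CAS ⇒ retry; ctr=5 reg=3
step 13: T0 LOAD ⇒ load; ctr=5 reg=5
step 14: T0 CAS ⇒ ok; ctr=6 reg=5
Mismatch at 12.

step = 12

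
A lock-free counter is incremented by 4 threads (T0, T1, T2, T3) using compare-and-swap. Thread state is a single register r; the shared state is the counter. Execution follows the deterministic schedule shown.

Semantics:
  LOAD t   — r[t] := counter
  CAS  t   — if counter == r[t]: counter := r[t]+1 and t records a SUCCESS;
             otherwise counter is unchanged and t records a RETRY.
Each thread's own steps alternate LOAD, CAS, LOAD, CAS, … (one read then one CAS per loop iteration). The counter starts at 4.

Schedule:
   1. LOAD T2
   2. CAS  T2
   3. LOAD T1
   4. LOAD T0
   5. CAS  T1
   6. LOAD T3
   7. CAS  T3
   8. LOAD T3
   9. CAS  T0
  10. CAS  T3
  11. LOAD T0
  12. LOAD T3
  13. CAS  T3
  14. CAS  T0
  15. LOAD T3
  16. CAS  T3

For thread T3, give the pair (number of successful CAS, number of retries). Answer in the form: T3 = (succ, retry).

step 1: T2 LOAD ⇒ load; ctr=4 reg=4
step 2: T2 CAS ⇒ ok; ctr=5 reg=4
step 3: T1 LOAD ⇒ load; ctr=5 reg=5
step 4: T0 LOAD ⇒ load; ctr=5 reg=5
step 5: T1 CAS ⇒ ok; ctr=6 reg=5
step 6: T3 LOAD ⇒ load; ctr=6 reg=6
step 7: T3 CAS ⇒ ok; ctr=7 reg=6
step 8: T3 LOAD ⇒ load; ctr=7 reg=7
step 9: T0 CAS ⇒ retry; ctr=7 reg=5
step 10: T3 CAS ⇒ ok; ctr=8 reg=7
step 11: T0 LOAD ⇒ load; ctr=8 reg=8
step 12: T3 LOAD ⇒ load; ctr=8 reg=8
step 13: T3 CAS ⇒ ok; ctr=9 reg=8
step 14: T0 CAS ⇒ retry; ctr=9 reg=8
step 15: T3 LOAD ⇒ load; ctr=9 reg=9
step 16: T3 CAS ⇒ ok; ctr=10 reg=9

T3 = (4, 0)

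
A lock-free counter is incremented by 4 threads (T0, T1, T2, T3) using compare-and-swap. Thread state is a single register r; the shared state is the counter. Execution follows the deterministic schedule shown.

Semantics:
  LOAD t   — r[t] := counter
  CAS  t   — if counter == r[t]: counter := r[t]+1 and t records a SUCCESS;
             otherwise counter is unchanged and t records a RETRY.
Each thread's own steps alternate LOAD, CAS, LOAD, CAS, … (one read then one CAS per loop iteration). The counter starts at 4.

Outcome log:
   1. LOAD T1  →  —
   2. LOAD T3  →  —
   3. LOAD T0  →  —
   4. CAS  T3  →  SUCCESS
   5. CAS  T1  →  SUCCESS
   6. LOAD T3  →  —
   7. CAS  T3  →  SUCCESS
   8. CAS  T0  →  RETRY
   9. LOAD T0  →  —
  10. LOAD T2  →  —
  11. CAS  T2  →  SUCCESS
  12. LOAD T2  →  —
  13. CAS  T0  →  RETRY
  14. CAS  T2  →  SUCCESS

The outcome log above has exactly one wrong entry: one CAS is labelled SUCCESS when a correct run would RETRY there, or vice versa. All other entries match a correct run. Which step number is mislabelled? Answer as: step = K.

Correct run:
#1 T1 reads 4
#2 T3 reads 4
#3 T0 reads 4
#4 T3 CAS(4→5) writes; counter now 5
#5 T1 CAS(4→5) fails; counter now 5
#6 T3 reads 5
#7 T3 CAS(5→6) writes; counter now 6
#8 T0 CAS(4→5) fails; counter now 6
#9 T0 reads 6
#10 T2 reads 6
#11 T2 CAS(6→7) writes; counter now 7
#12 T2 reads 7
#13 T0 CAS(6→7) fails; counter now 7
#14 T2 CAS(7→8) writes; counter now 8
Mismatch at 5.

step = 5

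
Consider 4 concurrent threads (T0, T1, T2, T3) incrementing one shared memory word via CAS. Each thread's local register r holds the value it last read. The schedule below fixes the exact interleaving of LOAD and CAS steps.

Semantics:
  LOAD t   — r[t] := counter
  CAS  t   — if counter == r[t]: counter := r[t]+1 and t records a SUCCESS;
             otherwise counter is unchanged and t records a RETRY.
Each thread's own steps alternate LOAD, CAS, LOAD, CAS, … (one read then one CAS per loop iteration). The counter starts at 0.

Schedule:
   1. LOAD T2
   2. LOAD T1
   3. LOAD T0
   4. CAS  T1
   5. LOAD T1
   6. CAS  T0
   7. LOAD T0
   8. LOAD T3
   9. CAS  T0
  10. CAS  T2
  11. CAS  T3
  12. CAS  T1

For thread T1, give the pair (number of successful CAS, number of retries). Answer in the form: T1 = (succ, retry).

T1 = (1, 1)

step 1: T2 LOAD ⇒ load; ctr=0 reg=0
step 2: T1 LOAD ⇒ load; ctr=0 reg=0
step 3: T0 LOAD ⇒ load; ctr=0 reg=0
step 4: T1 CAS ⇒ ok; ctr=1 reg=0
step 5: T1 LOAD ⇒ load; ctr=1 reg=1
step 6: T0 CAS ⇒ retry; ctr=1 reg=0
step 7: T0 LOAD ⇒ load; ctr=1 reg=1
step 8: T3 LOAD ⇒ load; ctr=1 reg=1
step 9: T0 CAS ⇒ ok; ctr=2 reg=1
step 10: T2 CAS ⇒ retry; ctr=2 reg=0
step 11: T3 CAS ⇒ retry; ctr=2 reg=1
step 12: T1 CAS ⇒ retry; ctr=2 reg=1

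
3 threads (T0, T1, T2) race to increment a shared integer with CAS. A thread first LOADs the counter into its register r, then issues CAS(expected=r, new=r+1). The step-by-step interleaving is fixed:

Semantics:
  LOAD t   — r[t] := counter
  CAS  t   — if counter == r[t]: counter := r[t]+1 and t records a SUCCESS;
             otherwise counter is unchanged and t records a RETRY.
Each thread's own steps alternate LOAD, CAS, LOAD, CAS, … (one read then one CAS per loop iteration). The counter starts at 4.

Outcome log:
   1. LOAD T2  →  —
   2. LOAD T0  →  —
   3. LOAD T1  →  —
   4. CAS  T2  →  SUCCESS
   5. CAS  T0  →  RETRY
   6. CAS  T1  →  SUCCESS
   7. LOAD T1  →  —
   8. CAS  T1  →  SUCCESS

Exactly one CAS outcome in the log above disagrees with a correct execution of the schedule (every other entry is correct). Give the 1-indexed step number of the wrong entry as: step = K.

step = 6

Reference trace:
[1] T2.load  rd  (counter 4, T2.r 4)
[2] T0.load  rd  (counter 4, T0.r 4)
[3] T1.load  rd  (counter 4, T1.r 4)
[4] T2.cas  hit  (counter 5, T2.r 4)
[5] T0.cas  miss  (counter 5, T0.r 4)
[6] T1.cas  miss  (counter 5, T1.r 4)
[7] T1.load  rd  (counter 5, T1.r 5)
[8] T1.cas  hit  (counter 6, T1.r 5)
Log disagrees first at step 6.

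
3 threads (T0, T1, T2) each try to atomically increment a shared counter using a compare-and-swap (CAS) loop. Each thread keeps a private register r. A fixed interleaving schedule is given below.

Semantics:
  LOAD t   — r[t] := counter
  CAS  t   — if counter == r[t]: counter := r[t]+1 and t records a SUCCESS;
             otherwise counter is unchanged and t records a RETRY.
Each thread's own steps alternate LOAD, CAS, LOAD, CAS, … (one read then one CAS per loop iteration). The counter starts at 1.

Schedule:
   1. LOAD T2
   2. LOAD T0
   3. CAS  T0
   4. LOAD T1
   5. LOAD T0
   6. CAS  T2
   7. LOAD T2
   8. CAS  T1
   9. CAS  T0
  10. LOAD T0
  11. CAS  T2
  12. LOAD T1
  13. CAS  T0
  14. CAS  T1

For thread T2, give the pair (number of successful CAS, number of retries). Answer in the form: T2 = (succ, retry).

T2 = (0, 2)

   1) LOAD T2:  M=1  r_T2=1
   2) LOAD T0:  M=1  r_T0=1
   3) CAS  T0:  M=2  r_T0=1 ✓
   4) LOAD T1:  M=2  r_T1=2
   5) LOAD T0:  M=2  r_T0=2
   6) CAS  T2:  M=2  r_T2=1 ✗
   7) LOAD T2:  M=2  r_T2=2
   8) CAS  T1:  M=3  r_T1=2 ✓
   9) CAS  T0:  M=3  r_T0=2 ✗
  10) LOAD T0:  M=3  r_T0=3
  11) CAS  T2:  M=3  r_T2=2 ✗
  12) LOAD T1:  M=3  r_T1=3
  13) CAS  T0:  M=4  r_T0=3 ✓
  14) CAS  T1:  M=4  r_T1=3 ✗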